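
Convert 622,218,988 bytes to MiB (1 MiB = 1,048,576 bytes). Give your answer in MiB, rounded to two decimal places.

622,218,988 bytes given.
1 MiB = 1,048,576 bytes
622,218,988 / 1,048,576 = 593.39 MiB

593.39 MiB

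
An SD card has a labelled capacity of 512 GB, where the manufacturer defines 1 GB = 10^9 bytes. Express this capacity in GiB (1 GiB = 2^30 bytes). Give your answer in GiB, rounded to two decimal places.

512 GB × 1,000,000,000 bytes/GB = 512,000,000,000 bytes
1 GiB = 1,073,741,824 bytes
512,000,000,000 / 1,073,741,824 = 476.84 GiB

476.84 GiB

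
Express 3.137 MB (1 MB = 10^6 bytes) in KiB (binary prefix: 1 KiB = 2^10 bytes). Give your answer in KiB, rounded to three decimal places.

3,063.477 KiB

3.137 MB = 3.137 × 10^6 bytes = 3,137,000 bytes
1 KiB = 1,024 bytes
3,137,000 / 1,024 = 3,063.477 KiB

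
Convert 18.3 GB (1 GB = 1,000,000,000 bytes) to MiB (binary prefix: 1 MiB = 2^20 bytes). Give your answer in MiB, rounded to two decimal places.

17,452.24 MiB

18.3 GB × 1,000,000,000 bytes/GB = 18,300,000,000 bytes
1 MiB = 1,048,576 bytes
18,300,000,000 / 1,048,576 = 17,452.24 MiB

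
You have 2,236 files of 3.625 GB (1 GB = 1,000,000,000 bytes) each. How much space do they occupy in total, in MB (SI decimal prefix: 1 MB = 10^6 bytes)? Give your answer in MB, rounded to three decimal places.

Total = 2,236 × 3.625 GB = 8105.5 GB
= 8105.5 × 1,000,000,000 bytes = 8,105,500,000,000 bytes
1 MB = 1,000,000 bytes
8,105,500,000,000 / 1,000,000 = 8,105,500.000 MB

8,105,500.000 MB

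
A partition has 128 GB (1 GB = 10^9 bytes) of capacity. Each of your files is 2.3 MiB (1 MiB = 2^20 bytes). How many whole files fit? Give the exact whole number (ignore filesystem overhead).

53,074

Capacity: 128 GB = 128,000,000,000 bytes
Per item: 2.3 MiB = 2,411,724.8 bytes
⌊128,000,000,000 / 2,411,724.8⌋ = 53,074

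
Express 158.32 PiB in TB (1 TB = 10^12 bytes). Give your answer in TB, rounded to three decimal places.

158.32 PiB = 158.32 × 2^50 bytes = 178,252,473,251,324,231.68 bytes
1 TB = 1,000,000,000,000 bytes
178,252,473,251,324,231.68 / 1,000,000,000,000 = 178,252.473 TB

178,252.473 TB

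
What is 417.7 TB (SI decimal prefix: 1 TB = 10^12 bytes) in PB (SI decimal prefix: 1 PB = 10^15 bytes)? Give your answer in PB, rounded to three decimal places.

417.7 TB = 417.7 × 10^12 bytes = 417,700,000,000,000 bytes
1 PB = 10^15 bytes = 1,000,000,000,000,000 bytes
417,700,000,000,000 / 1,000,000,000,000,000 = 0.418 PB

0.418 PB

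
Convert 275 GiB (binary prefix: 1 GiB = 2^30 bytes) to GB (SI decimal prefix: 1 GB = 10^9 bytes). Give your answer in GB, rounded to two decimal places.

295.28 GB

275 GiB = 275 × 2^30 bytes = 295,279,001,600 bytes
1 GB = 10^9 bytes = 1,000,000,000 bytes
295,279,001,600 / 1,000,000,000 = 295.28 GB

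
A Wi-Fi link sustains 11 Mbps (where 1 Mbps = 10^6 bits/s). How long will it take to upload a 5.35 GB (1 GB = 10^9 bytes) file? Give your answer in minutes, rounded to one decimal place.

64.8 minutes

5.35 GB = 5,350,000,000 bytes = 42,800,000,000 bits
11 Mbps = 11,000,000 bits/s
time = 42,800,000,000 / 11,000,000 = 3,890.91 s
3,890.91 s / 60 = 64.8 minutes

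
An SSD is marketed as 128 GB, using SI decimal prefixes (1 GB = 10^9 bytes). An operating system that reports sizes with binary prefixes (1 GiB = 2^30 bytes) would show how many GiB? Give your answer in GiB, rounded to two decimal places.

119.21 GiB

128 GB = 128 × 10^9 bytes = 128,000,000,000 bytes
1 GiB = 2^30 bytes = 1,073,741,824 bytes
128,000,000,000 / 1,073,741,824 = 119.21 GiB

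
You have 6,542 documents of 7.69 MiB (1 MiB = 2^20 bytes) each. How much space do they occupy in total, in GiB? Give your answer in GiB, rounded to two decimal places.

Total = 6,542 × 7.69 MiB = 50307.98 MiB
= 50307.98 × 1,048,576 bytes = 52,751,740,436.48 bytes
1 GiB = 1,073,741,824 bytes
52,751,740,436.48 / 1,073,741,824 = 49.13 GiB

49.13 GiB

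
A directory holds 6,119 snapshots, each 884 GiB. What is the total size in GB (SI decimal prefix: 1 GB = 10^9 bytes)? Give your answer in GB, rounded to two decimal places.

5,808,079.98 GB

Total = 6,119 × 884 GiB = 5,409,196 GiB
= 5,409,196 × 1,073,741,824 bytes = 5,808,079,979,413,504 bytes
1 GB = 1,000,000,000 bytes
5,808,079,979,413,504 / 1,000,000,000 = 5,808,079.98 GB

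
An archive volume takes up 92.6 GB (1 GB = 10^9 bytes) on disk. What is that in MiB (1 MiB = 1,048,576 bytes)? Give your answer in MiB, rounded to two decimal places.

92.6 GB = 92.6 × 10^9 bytes = 92,600,000,000 bytes
1 MiB = 2^20 bytes = 1,048,576 bytes
92,600,000,000 / 1,048,576 = 88,310.24 MiB

88,310.24 MiB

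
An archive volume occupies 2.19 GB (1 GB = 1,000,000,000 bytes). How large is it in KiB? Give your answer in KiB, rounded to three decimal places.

2.19 GB = 2.19 × 10^9 bytes = 2,190,000,000 bytes
1 KiB = 2^10 bytes = 1,024 bytes
2,190,000,000 / 1,024 = 2,138,671.875 KiB

2,138,671.875 KiB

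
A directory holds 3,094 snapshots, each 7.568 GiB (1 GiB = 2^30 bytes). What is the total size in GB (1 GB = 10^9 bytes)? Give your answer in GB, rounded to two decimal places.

25,142.09 GB

Total = 3,094 × 7.568 GiB = 23415.392 GiB
= 23415.392 × 1,073,741,824 bytes = 25,142,085,715,755.008 bytes
1 GB = 1,000,000,000 bytes
25,142,085,715,755.008 / 1,000,000,000 = 25,142.09 GB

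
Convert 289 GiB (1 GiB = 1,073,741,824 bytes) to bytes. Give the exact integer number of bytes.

289 × 1,073,741,824 = 310,311,387,136 bytes  (1 GiB = 2^30 bytes)

310,311,387,136 bytes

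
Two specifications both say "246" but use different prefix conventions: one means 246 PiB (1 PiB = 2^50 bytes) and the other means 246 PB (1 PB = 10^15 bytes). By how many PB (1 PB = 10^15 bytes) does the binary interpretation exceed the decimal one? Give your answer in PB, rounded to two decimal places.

246 PiB = 246 × 1,125,899,906,842,624 = 276,971,377,083,285,504 bytes
246 PB = 246 × 1,000,000,000,000,000 = 246,000,000,000,000,000 bytes
difference = 30,971,377,083,285,504 bytes
30,971,377,083,285,504 / 1,000,000,000,000,000 = 30.97 PB

30.97 PB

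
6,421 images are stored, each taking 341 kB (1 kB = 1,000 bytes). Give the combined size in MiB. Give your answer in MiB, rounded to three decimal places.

2,088.128 MiB

Total = 6,421 × 341 kB = 2,189,561 kB
= 2,189,561 × 1,000 bytes = 2,189,561,000 bytes
1 MiB = 1,048,576 bytes
2,189,561,000 / 1,048,576 = 2,088.128 MiB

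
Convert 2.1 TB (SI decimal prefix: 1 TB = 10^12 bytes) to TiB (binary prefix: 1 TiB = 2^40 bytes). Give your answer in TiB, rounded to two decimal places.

2.1 TB = 2.1 × 10^12 bytes = 2,100,000,000,000 bytes
1 TiB = 1,099,511,627,776 bytes
2,100,000,000,000 / 1,099,511,627,776 = 1.91 TiB

1.91 TiB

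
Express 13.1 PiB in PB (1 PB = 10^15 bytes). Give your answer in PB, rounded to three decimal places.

13.1 PiB × 1,125,899,906,842,624 bytes/PiB = 14,749,288,779,638,374.4 bytes
1 PB = 10^15 bytes = 1,000,000,000,000,000 bytes
14,749,288,779,638,374.4 / 1,000,000,000,000,000 = 14.749 PB

14.749 PB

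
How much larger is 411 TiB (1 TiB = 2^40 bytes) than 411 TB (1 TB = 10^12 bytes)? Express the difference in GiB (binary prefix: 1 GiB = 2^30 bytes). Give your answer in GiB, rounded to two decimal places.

411 TiB = 411 × 1,099,511,627,776 = 451,899,279,015,936 bytes
411 TB = 411 × 1,000,000,000,000 = 411,000,000,000,000 bytes
difference = 40,899,279,015,936 bytes
40,899,279,015,936 / 1,073,741,824 = 38,090.42 GiB

38,090.42 GiB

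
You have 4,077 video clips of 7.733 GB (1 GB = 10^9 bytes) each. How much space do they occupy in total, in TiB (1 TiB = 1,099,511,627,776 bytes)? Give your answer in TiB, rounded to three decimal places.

28.674 TiB

Total = 4,077 × 7.733 GB = 31527.441 GB
= 31527.441 × 1,000,000,000 bytes = 31,527,441,000,000 bytes
1 TiB = 1,099,511,627,776 bytes
31,527,441,000,000 / 1,099,511,627,776 = 28.674 TiB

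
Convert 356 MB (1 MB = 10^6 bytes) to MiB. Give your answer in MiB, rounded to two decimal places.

356 MB × 1,000,000 bytes/MB = 356,000,000 bytes
1 MiB = 1,048,576 bytes
356,000,000 / 1,048,576 = 339.51 MiB

339.51 MiB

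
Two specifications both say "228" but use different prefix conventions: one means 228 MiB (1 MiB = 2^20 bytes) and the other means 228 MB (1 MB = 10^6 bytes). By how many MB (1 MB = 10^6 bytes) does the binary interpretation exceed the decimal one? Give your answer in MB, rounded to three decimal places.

11.075 MB

228 MiB = 228 × 1,048,576 = 239,075,328 bytes
228 MB = 228 × 1,000,000 = 228,000,000 bytes
difference = 11,075,328 bytes
11,075,328 / 1,000,000 = 11.075 MB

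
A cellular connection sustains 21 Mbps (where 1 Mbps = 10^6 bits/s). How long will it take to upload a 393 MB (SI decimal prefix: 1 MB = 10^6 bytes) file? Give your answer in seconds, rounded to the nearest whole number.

150 seconds

393 MB = 393,000,000 bytes = 3,144,000,000 bits
21 Mbps = 21,000,000 bits/s
time = 3,144,000,000 / 21,000,000 = 150 s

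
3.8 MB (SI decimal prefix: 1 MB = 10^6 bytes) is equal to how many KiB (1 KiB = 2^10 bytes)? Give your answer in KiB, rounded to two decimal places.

3,710.94 KiB

3.8 MB = 3.8 × 10^6 bytes = 3,800,000 bytes
1 KiB = 2^10 bytes = 1,024 bytes
3,800,000 / 1,024 = 3,710.94 KiB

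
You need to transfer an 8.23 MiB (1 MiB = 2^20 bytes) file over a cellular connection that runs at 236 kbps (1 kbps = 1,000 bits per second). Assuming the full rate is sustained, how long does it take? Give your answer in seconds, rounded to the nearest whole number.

8.23 MiB = 8,629,780.48 bytes = 69,038,243.84 bits
236 kbps = 236,000 bits/s
time = 69,038,243.84 / 236,000 = 293 s

293 seconds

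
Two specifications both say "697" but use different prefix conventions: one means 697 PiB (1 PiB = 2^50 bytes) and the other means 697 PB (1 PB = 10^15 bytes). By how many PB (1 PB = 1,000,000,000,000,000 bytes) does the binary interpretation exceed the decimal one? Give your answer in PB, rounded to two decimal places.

697 PiB = 697 × 1,125,899,906,842,624 = 784,752,235,069,308,928 bytes
697 PB = 697 × 1,000,000,000,000,000 = 697,000,000,000,000,000 bytes
difference = 87,752,235,069,308,928 bytes
87,752,235,069,308,928 / 1,000,000,000,000,000 = 87.75 PB

87.75 PB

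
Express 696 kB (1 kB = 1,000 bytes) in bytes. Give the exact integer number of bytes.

696 × 1,000 = 696,000 bytes

696,000 bytes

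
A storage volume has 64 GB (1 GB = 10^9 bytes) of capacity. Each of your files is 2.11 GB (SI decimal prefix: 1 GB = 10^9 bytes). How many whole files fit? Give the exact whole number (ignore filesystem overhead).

Capacity: 64 GB = 64,000,000,000 bytes
Per item: 2.11 GB = 2,110,000,000 bytes
⌊64,000,000,000 / 2,110,000,000⌋ = 30

30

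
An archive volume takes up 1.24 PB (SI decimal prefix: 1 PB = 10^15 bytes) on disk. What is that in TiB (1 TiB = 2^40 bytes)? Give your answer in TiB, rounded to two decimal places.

1.24 PB = 1.24 × 10^15 bytes = 1,240,000,000,000,000 bytes
1 TiB = 1,099,511,627,776 bytes
1,240,000,000,000,000 / 1,099,511,627,776 = 1,127.77 TiB

1,127.77 TiB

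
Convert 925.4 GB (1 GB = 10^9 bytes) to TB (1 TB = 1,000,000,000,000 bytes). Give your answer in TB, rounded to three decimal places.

925.4 GB × 1,000,000,000 bytes/GB = 925,400,000,000 bytes
1 TB = 10^12 bytes = 1,000,000,000,000 bytes
925,400,000,000 / 1,000,000,000,000 = 0.925 TB

0.925 TB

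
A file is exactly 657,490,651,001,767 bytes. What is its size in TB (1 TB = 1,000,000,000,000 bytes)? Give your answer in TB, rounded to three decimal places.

657,490,651,001,767 bytes given.
1 TB = 10^12 bytes = 1,000,000,000,000 bytes
657,490,651,001,767 / 1,000,000,000,000 = 657.491 TB

657.491 TB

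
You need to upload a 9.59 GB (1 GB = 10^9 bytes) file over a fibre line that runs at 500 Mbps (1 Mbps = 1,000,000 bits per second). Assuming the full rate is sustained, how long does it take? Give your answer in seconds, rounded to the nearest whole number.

153 seconds

9.59 GB = 9,590,000,000 bytes = 76,720,000,000 bits
500 Mbps = 500,000,000 bits/s
time = 76,720,000,000 / 500,000,000 = 153 s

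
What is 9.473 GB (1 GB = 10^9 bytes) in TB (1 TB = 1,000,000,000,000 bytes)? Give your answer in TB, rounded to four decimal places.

0.0095 TB

9.473 GB × 1,000,000,000 bytes/GB = 9,473,000,000 bytes
1 TB = 10^12 bytes = 1,000,000,000,000 bytes
9,473,000,000 / 1,000,000,000,000 = 0.0095 TB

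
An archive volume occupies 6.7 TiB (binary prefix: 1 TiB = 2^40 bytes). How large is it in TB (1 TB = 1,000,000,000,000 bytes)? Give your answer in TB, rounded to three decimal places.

7.367 TB

6.7 TiB × 1,099,511,627,776 bytes/TiB = 7,366,727,906,099.2 bytes
1 TB = 10^12 bytes = 1,000,000,000,000 bytes
7,366,727,906,099.2 / 1,000,000,000,000 = 7.367 TB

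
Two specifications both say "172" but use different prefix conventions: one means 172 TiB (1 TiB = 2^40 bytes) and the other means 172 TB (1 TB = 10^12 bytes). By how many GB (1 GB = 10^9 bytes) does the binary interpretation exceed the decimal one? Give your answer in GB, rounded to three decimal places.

172 TiB = 172 × 1,099,511,627,776 = 189,115,999,977,472 bytes
172 TB = 172 × 1,000,000,000,000 = 172,000,000,000,000 bytes
difference = 17,115,999,977,472 bytes
17,115,999,977,472 / 1,000,000,000 = 17,116.000 GB

17,116.000 GB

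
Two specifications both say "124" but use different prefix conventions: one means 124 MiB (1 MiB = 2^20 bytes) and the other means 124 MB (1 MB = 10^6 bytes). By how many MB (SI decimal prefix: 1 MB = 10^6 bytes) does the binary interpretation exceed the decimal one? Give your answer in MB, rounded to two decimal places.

124 MiB = 124 × 1,048,576 = 130,023,424 bytes
124 MB = 124 × 1,000,000 = 124,000,000 bytes
difference = 6,023,424 bytes
6,023,424 / 1,000,000 = 6.02 MB

6.02 MB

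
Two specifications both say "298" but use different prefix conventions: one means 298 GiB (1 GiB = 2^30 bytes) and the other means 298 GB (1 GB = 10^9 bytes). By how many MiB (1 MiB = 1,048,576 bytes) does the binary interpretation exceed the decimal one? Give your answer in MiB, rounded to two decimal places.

298 GiB = 298 × 1,073,741,824 = 319,975,063,552 bytes
298 GB = 298 × 1,000,000,000 = 298,000,000,000 bytes
difference = 21,975,063,552 bytes
21,975,063,552 / 1,048,576 = 20,957.05 MiB

20,957.05 MiB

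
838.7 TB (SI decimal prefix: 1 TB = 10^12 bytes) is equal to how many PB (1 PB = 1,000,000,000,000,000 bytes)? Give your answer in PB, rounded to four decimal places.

838.7 TB × 1,000,000,000,000 bytes/TB = 838,700,000,000,000 bytes
1 PB = 10^15 bytes = 1,000,000,000,000,000 bytes
838,700,000,000,000 / 1,000,000,000,000,000 = 0.8387 PB

0.8387 PB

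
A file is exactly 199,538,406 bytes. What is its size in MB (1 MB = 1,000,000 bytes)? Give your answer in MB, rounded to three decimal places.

199.538 MB

199,538,406 bytes given.
1 MB = 1,000,000 bytes
199,538,406 / 1,000,000 = 199.538 MB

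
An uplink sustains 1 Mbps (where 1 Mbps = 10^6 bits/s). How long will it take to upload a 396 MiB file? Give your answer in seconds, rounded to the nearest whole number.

396 MiB = 415,236,096 bytes = 3,321,888,768 bits
1 Mbps = 1,000,000 bits/s
time = 3,321,888,768 / 1,000,000 = 3,322 s

3,322 seconds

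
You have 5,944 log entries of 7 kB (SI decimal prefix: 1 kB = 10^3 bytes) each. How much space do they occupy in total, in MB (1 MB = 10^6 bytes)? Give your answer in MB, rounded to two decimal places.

41.61 MB

Total = 5,944 × 7 kB = 41,608 kB
= 41,608 × 1,000 bytes = 41,608,000 bytes
1 MB = 1,000,000 bytes
41,608,000 / 1,000,000 = 41.61 MB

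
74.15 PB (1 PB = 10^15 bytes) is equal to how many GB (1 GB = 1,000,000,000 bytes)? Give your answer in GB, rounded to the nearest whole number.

74,150,000 GB

74.15 PB = 74.15 × 10^15 bytes = 74,150,000,000,000,000 bytes
1 GB = 10^9 bytes = 1,000,000,000 bytes
74,150,000,000,000,000 / 1,000,000,000 = 74,150,000 GB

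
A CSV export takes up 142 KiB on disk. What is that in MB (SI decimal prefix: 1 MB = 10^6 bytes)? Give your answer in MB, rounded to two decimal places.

0.15 MB

142 KiB × 1,024 bytes/KiB = 145,408 bytes
1 MB = 1,000,000 bytes
145,408 / 1,000,000 = 0.15 MB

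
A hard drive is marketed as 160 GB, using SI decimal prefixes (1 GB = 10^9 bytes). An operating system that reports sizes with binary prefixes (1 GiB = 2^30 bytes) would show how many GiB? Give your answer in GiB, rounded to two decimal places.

149.01 GiB

160 GB = 160 × 10^9 bytes = 160,000,000,000 bytes
1 GiB = 1,073,741,824 bytes
160,000,000,000 / 1,073,741,824 = 149.01 GiB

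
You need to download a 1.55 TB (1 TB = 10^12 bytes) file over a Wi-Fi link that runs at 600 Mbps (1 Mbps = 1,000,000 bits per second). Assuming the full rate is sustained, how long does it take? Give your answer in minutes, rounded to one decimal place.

1.55 TB = 1,550,000,000,000 bytes = 12,400,000,000,000 bits
600 Mbps = 600,000,000 bits/s
time = 12,400,000,000,000 / 600,000,000 = 20,666.67 s
20,666.67 s / 60 = 344.4 minutes

344.4 minutes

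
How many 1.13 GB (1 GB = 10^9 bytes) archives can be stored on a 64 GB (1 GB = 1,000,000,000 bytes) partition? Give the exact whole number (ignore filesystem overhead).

Capacity: 64 GB = 64,000,000,000 bytes
Per item: 1.13 GB = 1,130,000,000 bytes
⌊64,000,000,000 / 1,130,000,000⌋ = 56

56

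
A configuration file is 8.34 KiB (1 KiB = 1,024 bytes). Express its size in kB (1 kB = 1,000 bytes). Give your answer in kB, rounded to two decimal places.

8.54 kB

8.34 KiB = 8.34 × 2^10 bytes = 8,540.16 bytes
1 kB = 1,000 bytes
8,540.16 / 1,000 = 8.54 kB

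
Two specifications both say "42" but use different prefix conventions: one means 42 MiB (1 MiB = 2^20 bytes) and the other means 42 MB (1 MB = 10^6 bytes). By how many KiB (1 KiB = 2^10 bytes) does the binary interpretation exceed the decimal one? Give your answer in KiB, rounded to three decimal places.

1,992.375 KiB

42 MiB = 42 × 1,048,576 = 44,040,192 bytes
42 MB = 42 × 1,000,000 = 42,000,000 bytes
difference = 2,040,192 bytes
2,040,192 / 1,024 = 1,992.375 KiB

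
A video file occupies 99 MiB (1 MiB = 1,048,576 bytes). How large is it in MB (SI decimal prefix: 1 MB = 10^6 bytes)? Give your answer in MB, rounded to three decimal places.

103.809 MB

99 MiB × 1,048,576 bytes/MiB = 103,809,024 bytes
1 MB = 1,000,000 bytes
103,809,024 / 1,000,000 = 103.809 MB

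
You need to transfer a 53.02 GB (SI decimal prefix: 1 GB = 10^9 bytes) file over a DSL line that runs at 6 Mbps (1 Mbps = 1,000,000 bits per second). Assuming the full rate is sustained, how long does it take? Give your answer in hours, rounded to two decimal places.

19.64 hours

53.02 GB = 53,020,000,000 bytes = 424,160,000,000 bits
6 Mbps = 6,000,000 bits/s
time = 424,160,000,000 / 6,000,000 = 70,693.3333 s
70,693.3333 s / 3600 = 19.64 hours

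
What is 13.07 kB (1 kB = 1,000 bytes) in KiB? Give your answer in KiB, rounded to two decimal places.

12.76 KiB

13.07 kB × 1,000 bytes/kB = 13,070 bytes
1 KiB = 2^10 bytes = 1,024 bytes
13,070 / 1,024 = 12.76 KiB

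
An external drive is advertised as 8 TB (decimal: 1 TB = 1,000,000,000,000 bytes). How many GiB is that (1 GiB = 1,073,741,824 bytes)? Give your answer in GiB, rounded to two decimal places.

7,450.58 GiB

8 TB × 1,000,000,000,000 bytes/TB = 8,000,000,000,000 bytes
1 GiB = 2^30 bytes = 1,073,741,824 bytes
8,000,000,000,000 / 1,073,741,824 = 7,450.58 GiB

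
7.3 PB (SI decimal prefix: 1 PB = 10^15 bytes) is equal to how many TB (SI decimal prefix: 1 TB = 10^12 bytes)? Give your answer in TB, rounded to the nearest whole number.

7.3 PB = 7.3 × 10^15 bytes = 7,300,000,000,000,000 bytes
1 TB = 1,000,000,000,000 bytes
7,300,000,000,000,000 / 1,000,000,000,000 = 7,300 TB

7,300 TB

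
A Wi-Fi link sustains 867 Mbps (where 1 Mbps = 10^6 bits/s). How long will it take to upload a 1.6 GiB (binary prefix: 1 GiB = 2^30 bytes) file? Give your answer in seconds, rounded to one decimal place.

15.9 seconds

1.6 GiB = 1,717,986,918.4 bytes = 13,743,895,347.2 bits
867 Mbps = 867,000,000 bits/s
time = 13,743,895,347.2 / 867,000,000 = 15.9 s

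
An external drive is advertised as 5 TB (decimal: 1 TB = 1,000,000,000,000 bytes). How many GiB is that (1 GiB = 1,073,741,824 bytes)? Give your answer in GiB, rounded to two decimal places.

5 TB × 1,000,000,000,000 bytes/TB = 5,000,000,000,000 bytes
1 GiB = 2^30 bytes = 1,073,741,824 bytes
5,000,000,000,000 / 1,073,741,824 = 4,656.61 GiB

4,656.61 GiB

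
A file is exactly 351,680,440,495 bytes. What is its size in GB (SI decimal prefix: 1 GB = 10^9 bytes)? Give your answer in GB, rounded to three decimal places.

351.680 GB

351,680,440,495 bytes given.
1 GB = 10^9 bytes = 1,000,000,000 bytes
351,680,440,495 / 1,000,000,000 = 351.680 GB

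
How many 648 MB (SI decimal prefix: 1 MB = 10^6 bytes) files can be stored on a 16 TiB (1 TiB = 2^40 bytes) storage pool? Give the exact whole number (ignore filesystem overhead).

27,148

Capacity: 16 TiB = 17,592,186,044,416 bytes
Per item: 648 MB = 648,000,000 bytes
⌊17,592,186,044,416 / 648,000,000⌋ = 27,148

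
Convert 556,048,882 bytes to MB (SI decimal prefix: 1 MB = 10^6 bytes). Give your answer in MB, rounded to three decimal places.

556,048,882 bytes given.
1 MB = 10^6 bytes = 1,000,000 bytes
556,048,882 / 1,000,000 = 556.049 MB

556.049 MB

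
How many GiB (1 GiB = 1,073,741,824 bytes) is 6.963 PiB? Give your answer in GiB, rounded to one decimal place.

7,301,234.7 GiB

6.963 PiB = 6.963 × 2^50 bytes = 7,839,641,051,345,190.912 bytes
1 GiB = 2^30 bytes = 1,073,741,824 bytes
7,839,641,051,345,190.912 / 1,073,741,824 = 7,301,234.7 GiB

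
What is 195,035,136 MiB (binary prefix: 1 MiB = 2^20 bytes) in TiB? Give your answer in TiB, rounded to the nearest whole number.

195,035,136 MiB × 1,048,576 bytes/MiB = 204,509,162,766,336 bytes
1 TiB = 1,099,511,627,776 bytes
204,509,162,766,336 / 1,099,511,627,776 = 186 TiB

186 TiB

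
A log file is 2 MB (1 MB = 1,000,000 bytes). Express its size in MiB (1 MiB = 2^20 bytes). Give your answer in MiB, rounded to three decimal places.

2 MB × 1,000,000 bytes/MB = 2,000,000 bytes
1 MiB = 2^20 bytes = 1,048,576 bytes
2,000,000 / 1,048,576 = 1.907 MiB

1.907 MiB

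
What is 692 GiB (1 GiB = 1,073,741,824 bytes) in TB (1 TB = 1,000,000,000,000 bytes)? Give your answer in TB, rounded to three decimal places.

692 GiB = 692 × 2^30 bytes = 743,029,342,208 bytes
1 TB = 10^12 bytes = 1,000,000,000,000 bytes
743,029,342,208 / 1,000,000,000,000 = 0.743 TB

0.743 TB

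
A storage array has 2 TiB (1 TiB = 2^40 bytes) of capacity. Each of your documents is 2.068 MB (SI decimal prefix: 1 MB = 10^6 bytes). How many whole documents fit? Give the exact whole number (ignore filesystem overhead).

1,063,357

Capacity: 2 TiB = 2,199,023,255,552 bytes
Per item: 2.068 MB = 2,068,000 bytes
⌊2,199,023,255,552 / 2,068,000⌋ = 1,063,357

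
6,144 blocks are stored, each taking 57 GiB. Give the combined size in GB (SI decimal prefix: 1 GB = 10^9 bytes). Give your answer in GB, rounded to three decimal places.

Total = 6,144 × 57 GiB = 350,208 GiB
= 350,208 × 1,073,741,824 bytes = 376,032,976,699,392 bytes
1 GB = 1,000,000,000 bytes
376,032,976,699,392 / 1,000,000,000 = 376,032.977 GB

376,032.977 GB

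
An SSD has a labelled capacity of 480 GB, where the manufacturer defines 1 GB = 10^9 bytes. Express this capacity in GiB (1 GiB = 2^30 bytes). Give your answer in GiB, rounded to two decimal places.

447.03 GiB

480 GB = 480 × 10^9 bytes = 480,000,000,000 bytes
1 GiB = 2^30 bytes = 1,073,741,824 bytes
480,000,000,000 / 1,073,741,824 = 447.03 GiB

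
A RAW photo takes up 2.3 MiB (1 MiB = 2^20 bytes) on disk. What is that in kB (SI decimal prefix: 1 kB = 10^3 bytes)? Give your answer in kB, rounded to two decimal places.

2.3 MiB × 1,048,576 bytes/MiB = 2,411,724.8 bytes
1 kB = 1,000 bytes
2,411,724.8 / 1,000 = 2,411.72 kB

2,411.72 kB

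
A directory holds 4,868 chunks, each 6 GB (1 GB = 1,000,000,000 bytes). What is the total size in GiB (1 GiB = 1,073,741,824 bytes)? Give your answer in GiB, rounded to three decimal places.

Total = 4,868 × 6 GB = 29,208 GB
= 29,208 × 1,000,000,000 bytes = 29,208,000,000,000 bytes
1 GiB = 1,073,741,824 bytes
29,208,000,000,000 / 1,073,741,824 = 27,202.070 GiB

27,202.070 GiB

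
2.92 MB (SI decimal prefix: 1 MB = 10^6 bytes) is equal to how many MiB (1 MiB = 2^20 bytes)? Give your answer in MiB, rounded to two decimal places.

2.78 MiB

2.92 MB = 2.92 × 10^6 bytes = 2,920,000 bytes
1 MiB = 1,048,576 bytes
2,920,000 / 1,048,576 = 2.78 MiB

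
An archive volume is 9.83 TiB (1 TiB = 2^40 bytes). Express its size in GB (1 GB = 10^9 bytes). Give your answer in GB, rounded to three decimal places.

9.83 TiB = 9.83 × 2^40 bytes = 10,808,199,301,038.08 bytes
1 GB = 10^9 bytes = 1,000,000,000 bytes
10,808,199,301,038.08 / 1,000,000,000 = 10,808.199 GB

10,808.199 GB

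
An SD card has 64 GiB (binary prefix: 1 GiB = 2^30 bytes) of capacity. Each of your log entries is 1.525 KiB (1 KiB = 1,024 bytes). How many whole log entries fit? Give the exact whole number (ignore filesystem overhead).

44,005,812

Capacity: 64 GiB = 68,719,476,736 bytes
Per item: 1.525 KiB = 1,561.6 bytes
⌊68,719,476,736 / 1,561.6⌋ = 44,005,812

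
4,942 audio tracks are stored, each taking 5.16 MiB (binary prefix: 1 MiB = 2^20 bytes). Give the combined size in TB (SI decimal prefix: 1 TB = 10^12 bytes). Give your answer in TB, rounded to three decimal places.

Total = 4,942 × 5.16 MiB = 25500.72 MiB
= 25500.72 × 1,048,576 bytes = 26,739,442,974.72 bytes
1 TB = 1,000,000,000,000 bytes
26,739,442,974.72 / 1,000,000,000,000 = 0.027 TB

0.027 TB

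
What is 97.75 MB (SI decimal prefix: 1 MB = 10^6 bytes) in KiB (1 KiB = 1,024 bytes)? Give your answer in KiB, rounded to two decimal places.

95,458.98 KiB

97.75 MB = 97.75 × 10^6 bytes = 97,750,000 bytes
1 KiB = 1,024 bytes
97,750,000 / 1,024 = 95,458.98 KiB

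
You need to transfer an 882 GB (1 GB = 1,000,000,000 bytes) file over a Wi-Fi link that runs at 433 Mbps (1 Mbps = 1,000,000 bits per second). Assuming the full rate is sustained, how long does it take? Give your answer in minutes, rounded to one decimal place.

882 GB = 882,000,000,000 bytes = 7,056,000,000,000 bits
433 Mbps = 433,000,000 bits/s
time = 7,056,000,000,000 / 433,000,000 = 16,295.61 s
16,295.61 s / 60 = 271.6 minutes

271.6 minutes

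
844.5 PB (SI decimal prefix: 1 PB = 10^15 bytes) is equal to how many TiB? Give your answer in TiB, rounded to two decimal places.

844.5 PB = 844.5 × 10^15 bytes = 844,500,000,000,000,000 bytes
1 TiB = 1,099,511,627,776 bytes
844,500,000,000,000,000 / 1,099,511,627,776 = 768,068.28 TiB

768,068.28 TiB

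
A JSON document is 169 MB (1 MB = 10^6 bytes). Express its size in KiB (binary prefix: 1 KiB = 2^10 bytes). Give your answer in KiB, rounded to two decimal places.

165,039.06 KiB

169 MB = 169 × 10^6 bytes = 169,000,000 bytes
1 KiB = 2^10 bytes = 1,024 bytes
169,000,000 / 1,024 = 165,039.06 KiB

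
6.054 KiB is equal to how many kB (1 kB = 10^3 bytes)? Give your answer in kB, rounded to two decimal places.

6.20 kB

6.054 KiB = 6.054 × 2^10 bytes = 6,199.296 bytes
1 kB = 10^3 bytes = 1,000 bytes
6,199.296 / 1,000 = 6.20 kB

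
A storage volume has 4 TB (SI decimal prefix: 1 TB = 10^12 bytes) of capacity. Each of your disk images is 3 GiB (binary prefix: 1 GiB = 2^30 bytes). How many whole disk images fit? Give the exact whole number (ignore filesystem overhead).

Capacity: 4 TB = 4,000,000,000,000 bytes
Per item: 3 GiB = 3,221,225,472 bytes
⌊4,000,000,000,000 / 3,221,225,472⌋ = 1,241

1,241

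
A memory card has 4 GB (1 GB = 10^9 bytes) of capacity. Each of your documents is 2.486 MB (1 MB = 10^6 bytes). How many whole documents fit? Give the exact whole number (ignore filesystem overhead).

Capacity: 4 GB = 4,000,000,000 bytes
Per item: 2.486 MB = 2,486,000 bytes
⌊4,000,000,000 / 2,486,000⌋ = 1,609

1,609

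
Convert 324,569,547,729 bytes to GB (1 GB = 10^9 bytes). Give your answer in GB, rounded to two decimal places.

324,569,547,729 bytes given.
1 GB = 10^9 bytes = 1,000,000,000 bytes
324,569,547,729 / 1,000,000,000 = 324.57 GB

324.57 GB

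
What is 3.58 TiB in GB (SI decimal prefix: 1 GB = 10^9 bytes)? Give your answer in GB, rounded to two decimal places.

3,936.25 GB

3.58 TiB = 3.58 × 2^40 bytes = 3,936,251,627,438.08 bytes
1 GB = 10^9 bytes = 1,000,000,000 bytes
3,936,251,627,438.08 / 1,000,000,000 = 3,936.25 GB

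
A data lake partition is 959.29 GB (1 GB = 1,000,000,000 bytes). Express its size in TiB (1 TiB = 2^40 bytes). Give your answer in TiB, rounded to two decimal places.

959.29 GB = 959.29 × 10^9 bytes = 959,290,000,000 bytes
1 TiB = 2^40 bytes = 1,099,511,627,776 bytes
959,290,000,000 / 1,099,511,627,776 = 0.87 TiB

0.87 TiB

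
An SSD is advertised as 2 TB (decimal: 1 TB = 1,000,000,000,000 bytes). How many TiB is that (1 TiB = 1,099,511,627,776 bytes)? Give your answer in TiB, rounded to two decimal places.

1.82 TiB

2 TB × 1,000,000,000,000 bytes/TB = 2,000,000,000,000 bytes
1 TiB = 2^40 bytes = 1,099,511,627,776 bytes
2,000,000,000,000 / 1,099,511,627,776 = 1.82 TiB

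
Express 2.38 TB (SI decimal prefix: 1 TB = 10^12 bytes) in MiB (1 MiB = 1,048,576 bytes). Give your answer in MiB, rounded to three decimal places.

2.38 TB × 1,000,000,000,000 bytes/TB = 2,380,000,000,000 bytes
1 MiB = 1,048,576 bytes
2,380,000,000,000 / 1,048,576 = 2,269,744.873 MiB

2,269,744.873 MiB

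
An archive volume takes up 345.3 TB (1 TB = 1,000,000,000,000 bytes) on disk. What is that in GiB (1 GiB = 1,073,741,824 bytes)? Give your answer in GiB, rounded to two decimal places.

345.3 TB × 1,000,000,000,000 bytes/TB = 345,300,000,000,000 bytes
1 GiB = 1,073,741,824 bytes
345,300,000,000,000 / 1,073,741,824 = 321,585.69 GiB

321,585.69 GiB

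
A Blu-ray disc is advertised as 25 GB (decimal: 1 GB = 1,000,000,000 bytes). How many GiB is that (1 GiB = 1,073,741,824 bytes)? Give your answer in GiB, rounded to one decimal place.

23.3 GiB

25 GB × 1,000,000,000 bytes/GB = 25,000,000,000 bytes
1 GiB = 2^30 bytes = 1,073,741,824 bytes
25,000,000,000 / 1,073,741,824 = 23.3 GiB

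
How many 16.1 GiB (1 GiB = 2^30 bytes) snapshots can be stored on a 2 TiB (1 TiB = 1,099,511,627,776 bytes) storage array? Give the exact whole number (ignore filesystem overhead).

127

Capacity: 2 TiB = 2,199,023,255,552 bytes
Per item: 16.1 GiB = 17,287,243,366.4 bytes
⌊2,199,023,255,552 / 17,287,243,366.4⌋ = 127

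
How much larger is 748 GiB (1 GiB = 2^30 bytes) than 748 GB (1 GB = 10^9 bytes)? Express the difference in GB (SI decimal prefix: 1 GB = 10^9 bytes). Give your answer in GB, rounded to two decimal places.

748 GiB = 748 × 1,073,741,824 = 803,158,884,352 bytes
748 GB = 748 × 1,000,000,000 = 748,000,000,000 bytes
difference = 55,158,884,352 bytes
55,158,884,352 / 1,000,000,000 = 55.16 GB

55.16 GB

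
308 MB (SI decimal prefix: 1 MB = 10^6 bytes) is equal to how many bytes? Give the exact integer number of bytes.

308,000,000 bytes

308 × 1,000,000 = 308,000,000 bytes  (1 MB = 10^6 bytes)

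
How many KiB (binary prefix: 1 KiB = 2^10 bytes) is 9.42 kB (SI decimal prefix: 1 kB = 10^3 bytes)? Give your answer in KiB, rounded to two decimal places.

9.20 KiB

9.42 kB = 9.42 × 10^3 bytes = 9,420 bytes
1 KiB = 1,024 bytes
9,420 / 1,024 = 9.20 KiB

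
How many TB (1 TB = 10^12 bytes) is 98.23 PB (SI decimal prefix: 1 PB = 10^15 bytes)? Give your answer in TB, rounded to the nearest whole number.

98,230 TB

98.23 PB × 1,000,000,000,000,000 bytes/PB = 98,230,000,000,000,000 bytes
1 TB = 1,000,000,000,000 bytes
98,230,000,000,000,000 / 1,000,000,000,000 = 98,230 TB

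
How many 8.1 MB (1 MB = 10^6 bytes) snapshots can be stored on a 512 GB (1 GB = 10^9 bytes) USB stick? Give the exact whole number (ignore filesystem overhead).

Capacity: 512 GB = 512,000,000,000 bytes
Per item: 8.1 MB = 8,100,000 bytes
⌊512,000,000,000 / 8,100,000⌋ = 63,209

63,209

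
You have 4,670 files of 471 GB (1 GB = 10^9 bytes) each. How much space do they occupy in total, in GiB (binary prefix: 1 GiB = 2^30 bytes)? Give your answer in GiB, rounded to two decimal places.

Total = 4,670 × 471 GB = 2,199,570 GB
= 2,199,570 × 1,000,000,000 bytes = 2,199,570,000,000,000 bytes
1 GiB = 1,073,741,824 bytes
2,199,570,000,000,000 / 1,073,741,824 = 2,048,509.20 GiB

2,048,509.20 GiB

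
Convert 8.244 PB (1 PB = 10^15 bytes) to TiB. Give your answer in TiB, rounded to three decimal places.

7,497.874 TiB

8.244 PB = 8.244 × 10^15 bytes = 8,244,000,000,000,000 bytes
1 TiB = 1,099,511,627,776 bytes
8,244,000,000,000,000 / 1,099,511,627,776 = 7,497.874 TiB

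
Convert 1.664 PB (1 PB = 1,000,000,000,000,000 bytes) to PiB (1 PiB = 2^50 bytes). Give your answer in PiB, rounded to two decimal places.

1.664 PB = 1.664 × 10^15 bytes = 1,664,000,000,000,000 bytes
1 PiB = 1,125,899,906,842,624 bytes
1,664,000,000,000,000 / 1,125,899,906,842,624 = 1.48 PiB

1.48 PiB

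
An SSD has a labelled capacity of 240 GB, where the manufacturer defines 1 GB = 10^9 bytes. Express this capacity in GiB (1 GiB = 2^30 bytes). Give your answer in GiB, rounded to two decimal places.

223.52 GiB

240 GB = 240 × 10^9 bytes = 240,000,000,000 bytes
1 GiB = 1,073,741,824 bytes
240,000,000,000 / 1,073,741,824 = 223.52 GiB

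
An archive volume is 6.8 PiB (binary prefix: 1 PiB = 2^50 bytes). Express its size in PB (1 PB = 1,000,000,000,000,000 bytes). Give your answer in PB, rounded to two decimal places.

7.66 PB

6.8 PiB = 6.8 × 2^50 bytes = 7,656,119,366,529,843.2 bytes
1 PB = 10^15 bytes = 1,000,000,000,000,000 bytes
7,656,119,366,529,843.2 / 1,000,000,000,000,000 = 7.66 PB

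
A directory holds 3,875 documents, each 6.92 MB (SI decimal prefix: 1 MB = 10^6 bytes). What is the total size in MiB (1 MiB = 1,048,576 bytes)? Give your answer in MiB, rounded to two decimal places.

Total = 3,875 × 6.92 MB = 26,815 MB
= 26,815 × 1,000,000 bytes = 26,815,000,000 bytes
1 MiB = 1,048,576 bytes
26,815,000,000 / 1,048,576 = 25,572.78 MiB

25,572.78 MiB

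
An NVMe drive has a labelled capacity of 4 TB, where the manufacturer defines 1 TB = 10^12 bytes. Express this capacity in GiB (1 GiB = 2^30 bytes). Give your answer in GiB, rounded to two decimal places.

4 TB = 4 × 10^12 bytes = 4,000,000,000,000 bytes
1 GiB = 2^30 bytes = 1,073,741,824 bytes
4,000,000,000,000 / 1,073,741,824 = 3,725.29 GiB

3,725.29 GiB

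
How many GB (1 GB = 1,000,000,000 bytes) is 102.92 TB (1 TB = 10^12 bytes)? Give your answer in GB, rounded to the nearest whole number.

102,920 GB

102.92 TB = 102.92 × 10^12 bytes = 102,920,000,000,000 bytes
1 GB = 10^9 bytes = 1,000,000,000 bytes
102,920,000,000,000 / 1,000,000,000 = 102,920 GB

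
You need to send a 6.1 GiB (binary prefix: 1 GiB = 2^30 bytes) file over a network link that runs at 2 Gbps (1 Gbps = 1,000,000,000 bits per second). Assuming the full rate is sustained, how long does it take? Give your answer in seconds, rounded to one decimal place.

26.2 seconds

6.1 GiB = 6,549,825,126.4 bytes = 52,398,601,011.2 bits
2 Gbps = 2,000,000,000 bits/s
time = 52,398,601,011.2 / 2,000,000,000 = 26.2 s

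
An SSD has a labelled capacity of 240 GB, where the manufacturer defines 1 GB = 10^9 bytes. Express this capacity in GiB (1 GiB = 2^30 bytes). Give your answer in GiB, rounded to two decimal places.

240 GB = 240 × 10^9 bytes = 240,000,000,000 bytes
1 GiB = 1,073,741,824 bytes
240,000,000,000 / 1,073,741,824 = 223.52 GiB

223.52 GiB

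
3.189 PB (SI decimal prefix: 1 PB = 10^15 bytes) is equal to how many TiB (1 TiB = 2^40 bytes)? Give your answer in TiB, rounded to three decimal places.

3.189 PB × 1,000,000,000,000,000 bytes/PB = 3,189,000,000,000,000 bytes
1 TiB = 1,099,511,627,776 bytes
3,189,000,000,000,000 / 1,099,511,627,776 = 2,900.379 TiB

2,900.379 TiB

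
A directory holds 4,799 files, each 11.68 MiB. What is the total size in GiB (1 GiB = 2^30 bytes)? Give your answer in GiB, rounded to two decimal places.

Total = 4,799 × 11.68 MiB = 56052.32 MiB
= 56052.32 × 1,048,576 bytes = 58,775,117,496.32 bytes
1 GiB = 1,073,741,824 bytes
58,775,117,496.32 / 1,073,741,824 = 54.74 GiB

54.74 GiB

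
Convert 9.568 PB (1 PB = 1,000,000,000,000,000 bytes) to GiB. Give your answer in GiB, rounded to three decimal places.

8,910,894.394 GiB

9.568 PB × 1,000,000,000,000,000 bytes/PB = 9,568,000,000,000,000 bytes
1 GiB = 2^30 bytes = 1,073,741,824 bytes
9,568,000,000,000,000 / 1,073,741,824 = 8,910,894.394 GiB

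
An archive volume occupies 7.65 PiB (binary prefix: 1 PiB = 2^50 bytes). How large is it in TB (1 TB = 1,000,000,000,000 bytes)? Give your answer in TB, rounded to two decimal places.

7.65 PiB = 7.65 × 2^50 bytes = 8,613,134,287,346,073.6 bytes
1 TB = 1,000,000,000,000 bytes
8,613,134,287,346,073.6 / 1,000,000,000,000 = 8,613.13 TB

8,613.13 TB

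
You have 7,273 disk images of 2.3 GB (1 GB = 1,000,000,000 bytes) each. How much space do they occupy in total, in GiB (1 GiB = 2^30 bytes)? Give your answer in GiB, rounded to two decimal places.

Total = 7,273 × 2.3 GB = 16727.9 GB
= 16727.9 × 1,000,000,000 bytes = 16,727,900,000,000 bytes
1 GiB = 1,073,741,824 bytes
16,727,900,000,000 / 1,073,741,824 = 15,579.07 GiB

15,579.07 GiB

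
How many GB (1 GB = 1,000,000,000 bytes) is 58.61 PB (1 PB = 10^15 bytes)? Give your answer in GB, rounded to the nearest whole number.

58.61 PB = 58.61 × 10^15 bytes = 58,610,000,000,000,000 bytes
1 GB = 10^9 bytes = 1,000,000,000 bytes
58,610,000,000,000,000 / 1,000,000,000 = 58,610,000 GB

58,610,000 GB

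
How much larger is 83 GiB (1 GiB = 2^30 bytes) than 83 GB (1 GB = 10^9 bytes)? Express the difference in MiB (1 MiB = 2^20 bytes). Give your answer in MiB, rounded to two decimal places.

83 GiB = 83 × 1,073,741,824 = 89,120,571,392 bytes
83 GB = 83 × 1,000,000,000 = 83,000,000,000 bytes
difference = 6,120,571,392 bytes
6,120,571,392 / 1,048,576 = 5,837.03 MiB

5,837.03 MiB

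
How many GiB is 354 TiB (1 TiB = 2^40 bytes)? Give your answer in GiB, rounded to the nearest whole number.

354 TiB × 1,099,511,627,776 bytes/TiB = 389,227,116,232,704 bytes
1 GiB = 2^30 bytes = 1,073,741,824 bytes
389,227,116,232,704 / 1,073,741,824 = 362,496 GiB

362,496 GiB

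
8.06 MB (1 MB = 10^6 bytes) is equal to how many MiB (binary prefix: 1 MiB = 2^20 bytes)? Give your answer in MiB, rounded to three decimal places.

7.687 MiB

8.06 MB × 1,000,000 bytes/MB = 8,060,000 bytes
1 MiB = 2^20 bytes = 1,048,576 bytes
8,060,000 / 1,048,576 = 7.687 MiB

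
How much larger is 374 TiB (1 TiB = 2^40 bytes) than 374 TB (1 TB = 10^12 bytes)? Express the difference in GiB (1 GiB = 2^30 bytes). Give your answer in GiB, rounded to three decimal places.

374 TiB = 374 × 1,099,511,627,776 = 411,217,348,788,224 bytes
374 TB = 374 × 1,000,000,000,000 = 374,000,000,000,000 bytes
difference = 37,217,348,788,224 bytes
37,217,348,788,224 / 1,073,741,824 = 34,661.357 GiB

34,661.357 GiB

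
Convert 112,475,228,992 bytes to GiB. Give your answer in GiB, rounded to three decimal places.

112,475,228,992 bytes given.
1 GiB = 2^30 bytes = 1,073,741,824 bytes
112,475,228,992 / 1,073,741,824 = 104.751 GiB

104.751 GiB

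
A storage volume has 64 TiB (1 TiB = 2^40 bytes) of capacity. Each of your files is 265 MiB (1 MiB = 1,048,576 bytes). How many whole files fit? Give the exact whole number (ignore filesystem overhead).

Capacity: 64 TiB = 70,368,744,177,664 bytes
Per item: 265 MiB = 277,872,640 bytes
⌊70,368,744,177,664 / 277,872,640⌋ = 253,240

253,240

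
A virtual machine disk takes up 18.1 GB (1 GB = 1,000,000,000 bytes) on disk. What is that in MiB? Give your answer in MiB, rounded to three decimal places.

18.1 GB = 18.1 × 10^9 bytes = 18,100,000,000 bytes
1 MiB = 1,048,576 bytes
18,100,000,000 / 1,048,576 = 17,261.505 MiB

17,261.505 MiB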